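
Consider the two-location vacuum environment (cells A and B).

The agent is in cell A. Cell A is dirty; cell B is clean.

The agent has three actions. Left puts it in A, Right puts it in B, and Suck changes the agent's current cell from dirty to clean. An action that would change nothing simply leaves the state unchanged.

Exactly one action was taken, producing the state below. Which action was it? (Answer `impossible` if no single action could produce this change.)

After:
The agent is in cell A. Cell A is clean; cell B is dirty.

try  Left: (A; A:dirty, B:clean)
try Right: (B; A:dirty, B:clean)
try  Suck: (A; A:clean, B:clean)
no single action produces the after-state

impossible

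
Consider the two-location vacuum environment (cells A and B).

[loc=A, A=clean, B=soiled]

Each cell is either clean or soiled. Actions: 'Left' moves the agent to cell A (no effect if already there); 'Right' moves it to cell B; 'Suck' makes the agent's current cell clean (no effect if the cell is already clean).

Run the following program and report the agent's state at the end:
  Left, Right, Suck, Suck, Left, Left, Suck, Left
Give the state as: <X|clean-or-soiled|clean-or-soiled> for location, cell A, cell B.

Left (#1): <A|clean|soiled>
Right (#2): <B|clean|soiled>
Suck (#3): <B|clean|clean>
Suck (#4): <B|clean|clean>
Left (#5): <A|clean|clean>
Left (#6): <A|clean|clean>
Suck (#7): <A|clean|clean>
Left (#8): <A|clean|clean>

<A|clean|clean>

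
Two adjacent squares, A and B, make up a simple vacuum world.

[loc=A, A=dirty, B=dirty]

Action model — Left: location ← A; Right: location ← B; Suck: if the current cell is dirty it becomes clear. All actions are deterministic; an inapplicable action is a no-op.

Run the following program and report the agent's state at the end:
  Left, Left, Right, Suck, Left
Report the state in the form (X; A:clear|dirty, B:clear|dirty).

Left (#1): (A; A:dirty, B:dirty)
Left (#2): (A; A:dirty, B:dirty)
Right (#3): (B; A:dirty, B:dirty)
Suck (#4): (B; A:dirty, B:clear)
Left (#5): (A; A:dirty, B:clear)

(A; A:dirty, B:clear)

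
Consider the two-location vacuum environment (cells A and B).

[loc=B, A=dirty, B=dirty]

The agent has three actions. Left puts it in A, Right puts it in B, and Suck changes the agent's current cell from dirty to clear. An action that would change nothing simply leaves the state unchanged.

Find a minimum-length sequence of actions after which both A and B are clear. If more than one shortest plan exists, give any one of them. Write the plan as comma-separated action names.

[1] after Suck: loc=B A=dirty B=clear
[2] after Left: loc=A A=dirty B=clear
[3] after Suck: loc=A A=clear B=clear
min 3: Suck B + move + Suck A

Suck, Left, Suck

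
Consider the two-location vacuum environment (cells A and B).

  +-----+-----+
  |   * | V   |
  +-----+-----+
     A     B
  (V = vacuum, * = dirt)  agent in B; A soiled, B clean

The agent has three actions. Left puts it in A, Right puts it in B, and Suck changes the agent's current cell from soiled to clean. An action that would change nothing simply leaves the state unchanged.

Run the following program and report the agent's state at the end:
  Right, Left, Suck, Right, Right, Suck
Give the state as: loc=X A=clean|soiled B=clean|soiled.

[1] after Right: loc=B A=soiled B=clean
[2] after Left: loc=A A=soiled B=clean
[3] after Suck: loc=A A=clean B=clean
[4] after Right: loc=B A=clean B=clean
[5] after Right: loc=B A=clean B=clean
[6] after Suck: loc=B A=clean B=clean

loc=B A=clean B=clean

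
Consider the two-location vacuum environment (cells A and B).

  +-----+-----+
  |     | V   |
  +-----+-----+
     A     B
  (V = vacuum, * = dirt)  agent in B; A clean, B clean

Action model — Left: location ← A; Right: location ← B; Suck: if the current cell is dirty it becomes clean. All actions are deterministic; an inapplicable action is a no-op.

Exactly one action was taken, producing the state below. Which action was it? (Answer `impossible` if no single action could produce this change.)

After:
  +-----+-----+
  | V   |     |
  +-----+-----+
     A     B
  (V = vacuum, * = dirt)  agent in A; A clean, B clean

Left

try  Left: in A — A clean, B clean  ← match
try Right: in B — A clean, B clean
try  Suck: in B — A clean, B clean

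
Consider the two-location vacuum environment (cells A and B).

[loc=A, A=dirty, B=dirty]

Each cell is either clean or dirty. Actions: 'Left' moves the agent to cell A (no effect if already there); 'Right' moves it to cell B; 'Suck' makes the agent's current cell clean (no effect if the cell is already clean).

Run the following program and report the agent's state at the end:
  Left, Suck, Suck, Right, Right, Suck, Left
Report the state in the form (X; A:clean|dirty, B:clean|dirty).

1. Left → (A; A:dirty, B:dirty)
2. Suck → (A; A:clean, B:dirty)
3. Suck → (A; A:clean, B:dirty)
4. Right → (B; A:clean, B:dirty)
5. Right → (B; A:clean, B:dirty)
6. Suck → (B; A:clean, B:clean)
7. Left → (A; A:clean, B:clean)

(A; A:clean, B:clean)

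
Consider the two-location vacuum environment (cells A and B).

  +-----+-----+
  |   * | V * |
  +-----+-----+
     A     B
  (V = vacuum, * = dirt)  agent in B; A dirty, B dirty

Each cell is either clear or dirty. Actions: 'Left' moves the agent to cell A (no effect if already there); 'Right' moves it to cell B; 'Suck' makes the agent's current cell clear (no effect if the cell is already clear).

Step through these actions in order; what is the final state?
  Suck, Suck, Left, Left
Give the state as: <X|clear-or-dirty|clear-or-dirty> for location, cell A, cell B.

<A|dirty|clear>

t=1 Suck ⇒ <B|dirty|clear>
t=2 Suck ⇒ <B|dirty|clear>
t=3 Left ⇒ <A|dirty|clear>
t=4 Left ⇒ <A|dirty|clear>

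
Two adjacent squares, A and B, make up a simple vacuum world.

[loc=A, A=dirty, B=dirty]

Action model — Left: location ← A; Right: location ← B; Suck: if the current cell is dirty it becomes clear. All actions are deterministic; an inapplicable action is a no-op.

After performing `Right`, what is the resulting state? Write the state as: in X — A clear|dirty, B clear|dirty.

in B — A dirty, B dirty

start: in A — A dirty, B dirty
t=1 Right ⇒ in B — A dirty, B dirty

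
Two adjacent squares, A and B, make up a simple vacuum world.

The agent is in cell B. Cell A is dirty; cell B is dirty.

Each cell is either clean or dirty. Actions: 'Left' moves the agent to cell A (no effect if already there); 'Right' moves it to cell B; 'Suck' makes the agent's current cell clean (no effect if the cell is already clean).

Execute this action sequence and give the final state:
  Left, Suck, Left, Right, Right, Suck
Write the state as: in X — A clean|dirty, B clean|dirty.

[1] after Left: in A — A dirty, B dirty
[2] after Suck: in A — A clean, B dirty
[3] after Left: in A — A clean, B dirty
[4] after Right: in B — A clean, B dirty
[5] after Right: in B — A clean, B dirty
[6] after Suck: in B — A clean, B clean

in B — A clean, B clean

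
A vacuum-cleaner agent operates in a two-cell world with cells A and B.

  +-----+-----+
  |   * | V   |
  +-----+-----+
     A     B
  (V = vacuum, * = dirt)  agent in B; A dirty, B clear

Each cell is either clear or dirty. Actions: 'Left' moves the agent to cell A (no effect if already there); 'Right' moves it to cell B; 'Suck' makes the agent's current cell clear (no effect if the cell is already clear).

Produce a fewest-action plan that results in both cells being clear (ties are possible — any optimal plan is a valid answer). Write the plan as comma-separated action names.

Left, Suck

1) do Left; now <A|dirty|clear>
2) do Suck; now <A|clear|clear>
min 2: go A then Suck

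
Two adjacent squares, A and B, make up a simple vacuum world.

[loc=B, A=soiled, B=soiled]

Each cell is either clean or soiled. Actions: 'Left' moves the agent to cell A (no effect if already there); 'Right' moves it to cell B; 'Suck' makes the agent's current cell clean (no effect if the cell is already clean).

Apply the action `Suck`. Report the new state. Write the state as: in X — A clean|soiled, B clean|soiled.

in B — A soiled, B clean

start: in B — A soiled, B soiled
[1] after Suck: in B — A soiled, B clean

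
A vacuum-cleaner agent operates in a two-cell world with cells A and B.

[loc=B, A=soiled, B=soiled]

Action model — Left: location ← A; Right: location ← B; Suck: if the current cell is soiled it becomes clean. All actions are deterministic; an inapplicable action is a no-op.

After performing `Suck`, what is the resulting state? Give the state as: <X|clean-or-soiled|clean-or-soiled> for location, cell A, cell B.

start: <B|soiled|soiled>
[1] after Suck: <B|soiled|clean>

<B|soiled|clean>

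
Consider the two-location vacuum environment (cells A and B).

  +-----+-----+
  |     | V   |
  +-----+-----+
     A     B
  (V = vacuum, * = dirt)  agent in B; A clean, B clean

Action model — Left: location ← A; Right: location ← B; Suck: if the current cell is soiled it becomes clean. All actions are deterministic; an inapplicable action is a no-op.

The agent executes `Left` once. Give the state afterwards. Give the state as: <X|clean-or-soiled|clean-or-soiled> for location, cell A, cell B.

start: <B|clean|clean>
t=1 Left ⇒ <A|clean|clean>

<A|clean|clean>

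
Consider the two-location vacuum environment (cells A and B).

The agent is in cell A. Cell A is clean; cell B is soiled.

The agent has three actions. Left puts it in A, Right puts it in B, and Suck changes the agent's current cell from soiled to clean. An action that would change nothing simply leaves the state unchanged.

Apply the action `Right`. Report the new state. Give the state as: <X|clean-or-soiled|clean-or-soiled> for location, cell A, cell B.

<B|clean|soiled>

start: <A|clean|soiled>
Right (#1): <B|clean|soiled>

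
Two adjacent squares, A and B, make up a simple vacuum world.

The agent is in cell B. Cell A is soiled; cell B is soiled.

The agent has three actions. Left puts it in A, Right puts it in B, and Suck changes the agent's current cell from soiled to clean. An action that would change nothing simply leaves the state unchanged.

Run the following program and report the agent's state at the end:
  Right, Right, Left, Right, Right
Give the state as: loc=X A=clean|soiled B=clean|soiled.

[1] after Right: loc=B A=soiled B=soiled
[2] after Right: loc=B A=soiled B=soiled
[3] after Left: loc=A A=soiled B=soiled
[4] after Right: loc=B A=soiled B=soiled
[5] after Right: loc=B A=soiled B=soiled

loc=B A=soiled B=soiled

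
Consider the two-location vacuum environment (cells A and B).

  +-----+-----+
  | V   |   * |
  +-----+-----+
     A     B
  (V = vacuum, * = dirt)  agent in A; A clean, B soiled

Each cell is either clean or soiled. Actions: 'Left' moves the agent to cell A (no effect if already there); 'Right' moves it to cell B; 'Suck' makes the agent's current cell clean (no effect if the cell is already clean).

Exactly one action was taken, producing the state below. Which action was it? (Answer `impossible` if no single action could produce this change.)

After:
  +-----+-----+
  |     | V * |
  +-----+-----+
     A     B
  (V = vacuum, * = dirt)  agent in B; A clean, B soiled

Right

try  Left: <A|clean|soiled>
try Right: <B|clean|soiled>  ← match
try  Suck: <A|clean|soiled>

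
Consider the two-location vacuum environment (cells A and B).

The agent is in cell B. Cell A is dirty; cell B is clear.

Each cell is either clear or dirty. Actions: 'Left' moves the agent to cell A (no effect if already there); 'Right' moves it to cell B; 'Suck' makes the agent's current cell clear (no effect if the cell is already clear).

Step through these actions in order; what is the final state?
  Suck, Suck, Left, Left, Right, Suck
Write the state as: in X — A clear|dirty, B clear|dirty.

1) do Suck; now in B — A dirty, B clear
2) do Suck; now in B — A dirty, B clear
3) do Left; now in A — A dirty, B clear
4) do Left; now in A — A dirty, B clear
5) do Right; now in B — A dirty, B clear
6) do Suck; now in B — A dirty, B clear

in B — A dirty, B clear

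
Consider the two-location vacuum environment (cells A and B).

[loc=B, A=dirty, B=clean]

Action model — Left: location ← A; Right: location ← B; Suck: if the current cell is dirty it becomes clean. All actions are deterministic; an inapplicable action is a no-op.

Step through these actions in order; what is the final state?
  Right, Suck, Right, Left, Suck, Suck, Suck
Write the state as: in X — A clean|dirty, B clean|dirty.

1) do Right; now in B — A dirty, B clean
2) do Suck; now in B — A dirty, B clean
3) do Right; now in B — A dirty, B clean
4) do Left; now in A — A dirty, B clean
5) do Suck; now in A — A clean, B clean
6) do Suck; now in A — A clean, B clean
7) do Suck; now in A — A clean, B clean

in A — A clean, B clean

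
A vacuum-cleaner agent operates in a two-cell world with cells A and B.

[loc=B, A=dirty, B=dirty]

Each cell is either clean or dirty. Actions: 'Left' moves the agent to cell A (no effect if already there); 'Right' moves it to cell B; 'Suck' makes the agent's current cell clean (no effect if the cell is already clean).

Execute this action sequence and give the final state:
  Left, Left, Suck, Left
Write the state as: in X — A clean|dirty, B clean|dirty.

t=1 Left ⇒ in A — A dirty, B dirty
t=2 Left ⇒ in A — A dirty, B dirty
t=3 Suck ⇒ in A — A clean, B dirty
t=4 Left ⇒ in A — A clean, B dirty

in A — A clean, B dirty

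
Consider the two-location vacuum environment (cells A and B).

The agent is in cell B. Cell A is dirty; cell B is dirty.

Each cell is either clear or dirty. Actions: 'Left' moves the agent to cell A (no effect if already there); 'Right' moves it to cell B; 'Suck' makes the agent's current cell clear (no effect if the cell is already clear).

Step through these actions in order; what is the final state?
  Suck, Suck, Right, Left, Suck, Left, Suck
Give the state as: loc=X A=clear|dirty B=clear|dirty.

loc=A A=clear B=clear

[1] after Suck: loc=B A=dirty B=clear
[2] after Suck: loc=B A=dirty B=clear
[3] after Right: loc=B A=dirty B=clear
[4] after Left: loc=A A=dirty B=clear
[5] after Suck: loc=A A=clear B=clear
[6] after Left: loc=A A=clear B=clear
[7] after Suck: loc=A A=clear B=clear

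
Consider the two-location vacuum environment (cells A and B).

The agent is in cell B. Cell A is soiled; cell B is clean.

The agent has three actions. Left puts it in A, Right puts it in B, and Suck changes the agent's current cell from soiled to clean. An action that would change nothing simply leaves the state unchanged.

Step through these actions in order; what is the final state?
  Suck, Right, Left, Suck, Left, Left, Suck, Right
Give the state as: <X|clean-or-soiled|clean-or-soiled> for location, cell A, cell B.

<B|clean|clean>

t=1 Suck ⇒ <B|soiled|clean>
t=2 Right ⇒ <B|soiled|clean>
t=3 Left ⇒ <A|soiled|clean>
t=4 Suck ⇒ <A|clean|clean>
t=5 Left ⇒ <A|clean|clean>
t=6 Left ⇒ <A|clean|clean>
t=7 Suck ⇒ <A|clean|clean>
t=8 Right ⇒ <B|clean|clean>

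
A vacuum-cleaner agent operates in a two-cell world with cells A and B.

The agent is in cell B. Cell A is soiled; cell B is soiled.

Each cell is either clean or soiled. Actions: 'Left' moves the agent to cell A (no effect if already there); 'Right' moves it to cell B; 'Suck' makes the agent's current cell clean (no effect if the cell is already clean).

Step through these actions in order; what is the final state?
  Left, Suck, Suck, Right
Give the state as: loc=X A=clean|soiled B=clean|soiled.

[1] after Left: loc=A A=soiled B=soiled
[2] after Suck: loc=A A=clean B=soiled
[3] after Suck: loc=A A=clean B=soiled
[4] after Right: loc=B A=clean B=soiled

loc=B A=clean B=soiled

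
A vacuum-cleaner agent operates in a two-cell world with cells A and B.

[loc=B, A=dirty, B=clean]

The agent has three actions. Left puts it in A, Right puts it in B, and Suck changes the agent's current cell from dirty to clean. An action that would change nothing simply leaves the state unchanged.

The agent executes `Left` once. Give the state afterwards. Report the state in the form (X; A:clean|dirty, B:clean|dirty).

(A; A:dirty, B:clean)

start: (B; A:dirty, B:clean)
t=1 Left ⇒ (A; A:dirty, B:clean)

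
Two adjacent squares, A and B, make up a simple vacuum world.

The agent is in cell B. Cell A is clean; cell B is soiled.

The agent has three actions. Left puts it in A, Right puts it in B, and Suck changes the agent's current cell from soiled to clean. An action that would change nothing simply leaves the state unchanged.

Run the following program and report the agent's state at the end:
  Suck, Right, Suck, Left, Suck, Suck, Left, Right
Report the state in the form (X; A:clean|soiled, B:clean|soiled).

1. Suck → (B; A:clean, B:clean)
2. Right → (B; A:clean, B:clean)
3. Suck → (B; A:clean, B:clean)
4. Left → (A; A:clean, B:clean)
5. Suck → (A; A:clean, B:clean)
6. Suck → (A; A:clean, B:clean)
7. Left → (A; A:clean, B:clean)
8. Right → (B; A:clean, B:clean)

(B; A:clean, B:clean)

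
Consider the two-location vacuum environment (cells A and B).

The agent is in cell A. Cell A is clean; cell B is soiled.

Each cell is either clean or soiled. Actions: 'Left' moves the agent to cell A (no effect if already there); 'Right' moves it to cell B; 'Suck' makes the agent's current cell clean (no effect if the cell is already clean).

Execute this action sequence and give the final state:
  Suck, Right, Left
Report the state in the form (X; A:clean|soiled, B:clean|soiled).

Suck (#1): (A; A:clean, B:soiled)
Right (#2): (B; A:clean, B:soiled)
Left (#3): (A; A:clean, B:soiled)

(A; A:clean, B:soiled)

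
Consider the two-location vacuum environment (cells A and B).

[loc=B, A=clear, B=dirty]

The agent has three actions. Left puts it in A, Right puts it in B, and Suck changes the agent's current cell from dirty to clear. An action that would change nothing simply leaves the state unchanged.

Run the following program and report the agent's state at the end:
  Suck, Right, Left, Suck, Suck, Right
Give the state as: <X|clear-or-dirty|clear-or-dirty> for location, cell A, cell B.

step 1/6 (Suck): <B|clear|clear>
step 2/6 (Right): <B|clear|clear>
step 3/6 (Left): <A|clear|clear>
step 4/6 (Suck): <A|clear|clear>
step 5/6 (Suck): <A|clear|clear>
step 6/6 (Right): <B|clear|clear>

<B|clear|clear>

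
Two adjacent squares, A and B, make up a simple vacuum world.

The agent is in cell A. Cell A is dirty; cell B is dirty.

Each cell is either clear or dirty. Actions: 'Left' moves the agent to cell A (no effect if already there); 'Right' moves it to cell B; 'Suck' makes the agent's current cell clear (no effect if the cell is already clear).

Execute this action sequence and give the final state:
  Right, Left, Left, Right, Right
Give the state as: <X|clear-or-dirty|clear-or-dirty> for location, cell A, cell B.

<B|dirty|dirty>

Right (#1): <B|dirty|dirty>
Left (#2): <A|dirty|dirty>
Left (#3): <A|dirty|dirty>
Right (#4): <B|dirty|dirty>
Right (#5): <B|dirty|dirty>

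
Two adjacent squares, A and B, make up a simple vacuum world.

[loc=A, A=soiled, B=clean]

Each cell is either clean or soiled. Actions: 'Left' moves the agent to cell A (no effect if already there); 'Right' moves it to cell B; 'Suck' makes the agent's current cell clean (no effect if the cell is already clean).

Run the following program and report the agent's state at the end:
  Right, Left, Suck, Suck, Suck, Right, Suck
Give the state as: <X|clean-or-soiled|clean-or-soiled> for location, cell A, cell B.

1) do Right; now <B|soiled|clean>
2) do Left; now <A|soiled|clean>
3) do Suck; now <A|clean|clean>
4) do Suck; now <A|clean|clean>
5) do Suck; now <A|clean|clean>
6) do Right; now <B|clean|clean>
7) do Suck; now <B|clean|clean>

<B|clean|clean>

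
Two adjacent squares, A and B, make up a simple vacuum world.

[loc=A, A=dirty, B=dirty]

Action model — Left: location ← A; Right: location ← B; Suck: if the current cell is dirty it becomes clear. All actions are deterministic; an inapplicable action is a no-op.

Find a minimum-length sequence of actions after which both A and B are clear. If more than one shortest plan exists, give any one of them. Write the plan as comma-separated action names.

Suck, Right, Suck

t=1 Suck ⇒ (A; A:clear, B:dirty)
t=2 Right ⇒ (B; A:clear, B:dirty)
t=3 Suck ⇒ (B; A:clear, B:clear)
min 3: Suck A + move + Suck B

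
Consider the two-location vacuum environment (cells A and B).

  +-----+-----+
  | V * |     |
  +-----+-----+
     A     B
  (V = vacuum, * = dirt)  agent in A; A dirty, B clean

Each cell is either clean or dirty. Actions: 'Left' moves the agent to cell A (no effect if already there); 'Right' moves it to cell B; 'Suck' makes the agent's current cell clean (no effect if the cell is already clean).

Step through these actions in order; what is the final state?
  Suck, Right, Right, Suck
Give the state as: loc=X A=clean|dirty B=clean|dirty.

t=1 Suck ⇒ loc=A A=clean B=clean
t=2 Right ⇒ loc=B A=clean B=clean
t=3 Right ⇒ loc=B A=clean B=clean
t=4 Suck ⇒ loc=B A=clean B=clean

loc=B A=clean B=clean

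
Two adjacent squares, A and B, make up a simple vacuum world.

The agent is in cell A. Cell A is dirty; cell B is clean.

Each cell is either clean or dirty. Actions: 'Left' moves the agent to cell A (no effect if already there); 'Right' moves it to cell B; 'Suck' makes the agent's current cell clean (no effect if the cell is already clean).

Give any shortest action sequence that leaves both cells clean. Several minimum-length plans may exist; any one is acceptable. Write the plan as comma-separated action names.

t=1 Suck ⇒ in A — A clean, B clean
min 1: A is dirty, one Suck

Suck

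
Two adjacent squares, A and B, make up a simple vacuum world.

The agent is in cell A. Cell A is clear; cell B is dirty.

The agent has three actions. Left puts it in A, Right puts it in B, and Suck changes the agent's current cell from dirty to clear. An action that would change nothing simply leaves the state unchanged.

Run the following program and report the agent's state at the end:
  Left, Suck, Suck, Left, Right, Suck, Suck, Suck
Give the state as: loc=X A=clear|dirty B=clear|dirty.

loc=B A=clear B=clear

t=1 Left ⇒ loc=A A=clear B=dirty
t=2 Suck ⇒ loc=A A=clear B=dirty
t=3 Suck ⇒ loc=A A=clear B=dirty
t=4 Left ⇒ loc=A A=clear B=dirty
t=5 Right ⇒ loc=B A=clear B=dirty
t=6 Suck ⇒ loc=B A=clear B=clear
t=7 Suck ⇒ loc=B A=clear B=clear
t=8 Suck ⇒ loc=B A=clear B=clear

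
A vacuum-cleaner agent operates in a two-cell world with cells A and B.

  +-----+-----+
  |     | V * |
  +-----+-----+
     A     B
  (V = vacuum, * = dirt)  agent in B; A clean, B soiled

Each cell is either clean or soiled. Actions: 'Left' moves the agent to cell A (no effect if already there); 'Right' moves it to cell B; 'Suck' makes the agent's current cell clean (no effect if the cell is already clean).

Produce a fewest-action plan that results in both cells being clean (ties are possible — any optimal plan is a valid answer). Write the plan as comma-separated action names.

Suck

Suck (#1): (B; A:clean, B:clean)
min 1: B is soiled, one Suck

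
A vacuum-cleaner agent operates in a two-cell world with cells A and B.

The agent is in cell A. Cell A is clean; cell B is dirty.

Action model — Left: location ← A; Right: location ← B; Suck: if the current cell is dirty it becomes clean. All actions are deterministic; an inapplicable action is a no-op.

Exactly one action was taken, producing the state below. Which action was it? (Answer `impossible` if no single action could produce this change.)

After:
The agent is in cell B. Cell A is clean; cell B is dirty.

Right

try  Left: loc=A A=clean B=dirty
try Right: loc=B A=clean B=dirty  ← match
try  Suck: loc=A A=clean B=dirty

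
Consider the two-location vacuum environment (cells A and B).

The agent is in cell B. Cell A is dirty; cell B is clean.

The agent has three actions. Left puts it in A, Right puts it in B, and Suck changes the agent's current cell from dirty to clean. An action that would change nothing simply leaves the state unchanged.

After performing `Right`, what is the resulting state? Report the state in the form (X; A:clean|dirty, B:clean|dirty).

(B; A:dirty, B:clean)

start: (B; A:dirty, B:clean)
t=1 Right ⇒ (B; A:dirty, B:clean)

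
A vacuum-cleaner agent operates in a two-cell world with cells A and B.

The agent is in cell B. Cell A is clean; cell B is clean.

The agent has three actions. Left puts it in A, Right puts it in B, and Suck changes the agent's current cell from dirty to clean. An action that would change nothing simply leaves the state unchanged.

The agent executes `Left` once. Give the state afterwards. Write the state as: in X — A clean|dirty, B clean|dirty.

in A — A clean, B clean

start: in B — A clean, B clean
step 1/1 (Left): in A — A clean, B clean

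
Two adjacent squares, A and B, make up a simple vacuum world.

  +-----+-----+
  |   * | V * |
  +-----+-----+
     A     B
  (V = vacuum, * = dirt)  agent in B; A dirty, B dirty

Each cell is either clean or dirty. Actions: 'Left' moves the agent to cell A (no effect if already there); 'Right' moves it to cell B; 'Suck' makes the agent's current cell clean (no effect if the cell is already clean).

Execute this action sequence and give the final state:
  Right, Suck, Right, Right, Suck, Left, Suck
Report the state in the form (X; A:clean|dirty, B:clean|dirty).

(A; A:clean, B:clean)

step 1/7 (Right): (B; A:dirty, B:dirty)
step 2/7 (Suck): (B; A:dirty, B:clean)
step 3/7 (Right): (B; A:dirty, B:clean)
step 4/7 (Right): (B; A:dirty, B:clean)
step 5/7 (Suck): (B; A:dirty, B:clean)
step 6/7 (Left): (A; A:dirty, B:clean)
step 7/7 (Suck): (A; A:clean, B:clean)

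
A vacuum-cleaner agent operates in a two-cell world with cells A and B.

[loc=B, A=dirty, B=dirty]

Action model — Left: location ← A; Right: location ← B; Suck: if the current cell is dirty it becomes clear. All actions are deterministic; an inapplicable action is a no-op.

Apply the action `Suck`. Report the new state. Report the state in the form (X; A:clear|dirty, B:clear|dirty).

(B; A:dirty, B:clear)

start: (B; A:dirty, B:dirty)
t=1 Suck ⇒ (B; A:dirty, B:clear)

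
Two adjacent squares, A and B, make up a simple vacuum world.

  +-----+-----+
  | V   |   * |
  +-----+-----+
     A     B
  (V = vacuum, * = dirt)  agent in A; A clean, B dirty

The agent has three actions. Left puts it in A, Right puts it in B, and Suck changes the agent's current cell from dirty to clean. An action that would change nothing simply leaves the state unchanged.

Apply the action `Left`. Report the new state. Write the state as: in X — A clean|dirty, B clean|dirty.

in A — A clean, B dirty

start: in A — A clean, B dirty
[1] after Left: in A — A clean, B dirty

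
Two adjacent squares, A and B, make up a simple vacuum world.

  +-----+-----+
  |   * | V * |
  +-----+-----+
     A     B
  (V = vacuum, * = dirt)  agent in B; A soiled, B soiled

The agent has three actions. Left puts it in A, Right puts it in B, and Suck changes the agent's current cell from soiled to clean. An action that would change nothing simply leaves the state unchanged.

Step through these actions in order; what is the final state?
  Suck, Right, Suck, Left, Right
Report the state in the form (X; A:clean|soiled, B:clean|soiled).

[1] after Suck: (B; A:soiled, B:clean)
[2] after Right: (B; A:soiled, B:clean)
[3] after Suck: (B; A:soiled, B:clean)
[4] after Left: (A; A:soiled, B:clean)
[5] after Right: (B; A:soiled, B:clean)

(B; A:soiled, B:clean)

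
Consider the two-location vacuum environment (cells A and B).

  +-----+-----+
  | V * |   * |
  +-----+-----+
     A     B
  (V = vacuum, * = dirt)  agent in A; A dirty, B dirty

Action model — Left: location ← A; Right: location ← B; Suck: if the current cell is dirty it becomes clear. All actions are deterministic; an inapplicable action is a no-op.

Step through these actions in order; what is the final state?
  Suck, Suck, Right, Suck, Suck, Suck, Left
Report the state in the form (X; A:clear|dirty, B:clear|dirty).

t=1 Suck ⇒ (A; A:clear, B:dirty)
t=2 Suck ⇒ (A; A:clear, B:dirty)
t=3 Right ⇒ (B; A:clear, B:dirty)
t=4 Suck ⇒ (B; A:clear, B:clear)
t=5 Suck ⇒ (B; A:clear, B:clear)
t=6 Suck ⇒ (B; A:clear, B:clear)
t=7 Left ⇒ (A; A:clear, B:clear)

(A; A:clear, B:clear)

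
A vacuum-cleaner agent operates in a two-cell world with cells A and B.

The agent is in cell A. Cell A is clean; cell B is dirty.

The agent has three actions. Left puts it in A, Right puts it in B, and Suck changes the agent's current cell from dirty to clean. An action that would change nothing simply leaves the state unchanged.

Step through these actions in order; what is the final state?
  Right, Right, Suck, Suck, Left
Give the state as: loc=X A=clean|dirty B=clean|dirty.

loc=A A=clean B=clean

t=1 Right ⇒ loc=B A=clean B=dirty
t=2 Right ⇒ loc=B A=clean B=dirty
t=3 Suck ⇒ loc=B A=clean B=clean
t=4 Suck ⇒ loc=B A=clean B=clean
t=5 Left ⇒ loc=A A=clean B=clean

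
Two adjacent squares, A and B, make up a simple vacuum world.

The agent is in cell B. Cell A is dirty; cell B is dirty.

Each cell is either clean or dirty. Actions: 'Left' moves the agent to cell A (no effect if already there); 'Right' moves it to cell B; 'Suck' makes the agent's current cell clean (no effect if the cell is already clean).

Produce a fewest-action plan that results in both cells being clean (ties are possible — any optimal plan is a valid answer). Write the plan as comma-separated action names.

t=1 Suck ⇒ loc=B A=dirty B=clean
t=2 Left ⇒ loc=A A=dirty B=clean
t=3 Suck ⇒ loc=A A=clean B=clean
min 3: Suck B + move + Suck A

Suck, Left, Suck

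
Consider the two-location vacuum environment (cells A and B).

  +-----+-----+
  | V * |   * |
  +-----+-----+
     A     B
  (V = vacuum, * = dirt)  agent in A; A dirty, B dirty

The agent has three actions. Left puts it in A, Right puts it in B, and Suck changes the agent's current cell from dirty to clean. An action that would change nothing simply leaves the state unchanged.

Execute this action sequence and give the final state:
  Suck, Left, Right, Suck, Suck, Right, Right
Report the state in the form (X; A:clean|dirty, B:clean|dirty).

t=1 Suck ⇒ (A; A:clean, B:dirty)
t=2 Left ⇒ (A; A:clean, B:dirty)
t=3 Right ⇒ (B; A:clean, B:dirty)
t=4 Suck ⇒ (B; A:clean, B:clean)
t=5 Suck ⇒ (B; A:clean, B:clean)
t=6 Right ⇒ (B; A:clean, B:clean)
t=7 Right ⇒ (B; A:clean, B:clean)

(B; A:clean, B:clean)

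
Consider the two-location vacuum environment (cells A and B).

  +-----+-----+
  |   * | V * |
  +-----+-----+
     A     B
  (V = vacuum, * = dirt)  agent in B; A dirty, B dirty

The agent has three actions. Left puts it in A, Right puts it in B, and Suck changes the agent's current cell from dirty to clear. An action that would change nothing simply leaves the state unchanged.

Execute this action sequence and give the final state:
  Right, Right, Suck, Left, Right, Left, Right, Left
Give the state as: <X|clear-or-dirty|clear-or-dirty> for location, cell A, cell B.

step 1/8 (Right): <B|dirty|dirty>
step 2/8 (Right): <B|dirty|dirty>
step 3/8 (Suck): <B|dirty|clear>
step 4/8 (Left): <A|dirty|clear>
step 5/8 (Right): <B|dirty|clear>
step 6/8 (Left): <A|dirty|clear>
step 7/8 (Right): <B|dirty|clear>
step 8/8 (Left): <A|dirty|clear>

<A|dirty|clear>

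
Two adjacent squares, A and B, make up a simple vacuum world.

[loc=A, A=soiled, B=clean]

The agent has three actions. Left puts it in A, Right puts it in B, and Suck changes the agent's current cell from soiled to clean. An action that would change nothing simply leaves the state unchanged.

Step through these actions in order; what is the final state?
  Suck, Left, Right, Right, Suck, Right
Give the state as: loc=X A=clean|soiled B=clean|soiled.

loc=B A=clean B=clean

t=1 Suck ⇒ loc=A A=clean B=clean
t=2 Left ⇒ loc=A A=clean B=clean
t=3 Right ⇒ loc=B A=clean B=clean
t=4 Right ⇒ loc=B A=clean B=clean
t=5 Suck ⇒ loc=B A=clean B=clean
t=6 Right ⇒ loc=B A=clean B=clean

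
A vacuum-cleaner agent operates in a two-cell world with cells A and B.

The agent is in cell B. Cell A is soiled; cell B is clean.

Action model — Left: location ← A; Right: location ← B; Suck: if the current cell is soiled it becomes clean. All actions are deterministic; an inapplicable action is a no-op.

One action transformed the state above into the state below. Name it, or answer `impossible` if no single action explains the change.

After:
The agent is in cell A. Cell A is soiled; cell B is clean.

Left

try  Left: <A|soiled|clean>  ← match
try Right: <B|soiled|clean>
try  Suck: <B|soiled|clean>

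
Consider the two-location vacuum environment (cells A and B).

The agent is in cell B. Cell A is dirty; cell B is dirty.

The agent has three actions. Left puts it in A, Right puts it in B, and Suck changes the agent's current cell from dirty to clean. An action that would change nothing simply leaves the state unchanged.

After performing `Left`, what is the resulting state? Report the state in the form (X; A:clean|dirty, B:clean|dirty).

(A; A:dirty, B:dirty)

start: (B; A:dirty, B:dirty)
1. Left → (A; A:dirty, B:dirty)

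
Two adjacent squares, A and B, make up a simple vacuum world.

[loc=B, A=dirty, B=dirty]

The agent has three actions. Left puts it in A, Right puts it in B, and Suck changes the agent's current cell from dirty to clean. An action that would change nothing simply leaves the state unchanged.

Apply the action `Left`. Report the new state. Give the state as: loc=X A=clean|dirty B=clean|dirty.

loc=A A=dirty B=dirty

start: loc=B A=dirty B=dirty
[1] after Left: loc=A A=dirty B=dirty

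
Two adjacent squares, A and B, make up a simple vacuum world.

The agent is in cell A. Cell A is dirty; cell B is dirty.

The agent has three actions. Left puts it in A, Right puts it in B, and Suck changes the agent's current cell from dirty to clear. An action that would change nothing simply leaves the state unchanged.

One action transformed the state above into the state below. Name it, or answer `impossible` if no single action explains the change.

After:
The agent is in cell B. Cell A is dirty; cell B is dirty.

try  Left: <A|dirty|dirty>
try Right: <B|dirty|dirty>  ← match
try  Suck: <A|clear|dirty>

Right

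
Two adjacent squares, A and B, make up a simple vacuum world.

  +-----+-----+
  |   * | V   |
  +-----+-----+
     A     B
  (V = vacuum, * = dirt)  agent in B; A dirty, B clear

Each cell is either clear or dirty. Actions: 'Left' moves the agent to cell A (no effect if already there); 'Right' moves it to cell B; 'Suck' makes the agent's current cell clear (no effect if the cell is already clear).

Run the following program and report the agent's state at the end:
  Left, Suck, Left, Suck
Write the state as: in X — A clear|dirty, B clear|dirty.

in A — A clear, B clear

[1] after Left: in A — A dirty, B clear
[2] after Suck: in A — A clear, B clear
[3] after Left: in A — A clear, B clear
[4] after Suck: in A — A clear, B clear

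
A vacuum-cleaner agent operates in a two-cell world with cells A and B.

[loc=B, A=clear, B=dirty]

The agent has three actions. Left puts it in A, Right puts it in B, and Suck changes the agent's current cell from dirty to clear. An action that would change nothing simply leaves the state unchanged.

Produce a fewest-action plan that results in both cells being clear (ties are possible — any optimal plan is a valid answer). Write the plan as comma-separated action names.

[1] after Suck: in B — A clear, B clear
min 1: B is dirty, one Suck

Suck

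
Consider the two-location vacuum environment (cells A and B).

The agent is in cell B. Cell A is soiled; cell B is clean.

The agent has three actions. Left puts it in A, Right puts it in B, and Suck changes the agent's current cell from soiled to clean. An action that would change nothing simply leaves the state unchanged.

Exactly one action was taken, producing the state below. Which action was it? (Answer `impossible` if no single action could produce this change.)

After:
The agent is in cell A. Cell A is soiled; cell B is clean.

try  Left: loc=A A=soiled B=clean  ← match
try Right: loc=B A=soiled B=clean
try  Suck: loc=B A=soiled B=clean

Left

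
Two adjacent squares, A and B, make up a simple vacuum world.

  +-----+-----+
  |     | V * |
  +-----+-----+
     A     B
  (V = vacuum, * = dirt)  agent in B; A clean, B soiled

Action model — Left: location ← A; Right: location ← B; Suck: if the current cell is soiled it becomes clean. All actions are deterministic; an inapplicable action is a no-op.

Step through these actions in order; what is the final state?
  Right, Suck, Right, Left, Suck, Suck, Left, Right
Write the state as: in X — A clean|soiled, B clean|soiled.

in B — A clean, B clean

t=1 Right ⇒ in B — A clean, B soiled
t=2 Suck ⇒ in B — A clean, B clean
t=3 Right ⇒ in B — A clean, B clean
t=4 Left ⇒ in A — A clean, B clean
t=5 Suck ⇒ in A — A clean, B clean
t=6 Suck ⇒ in A — A clean, B clean
t=7 Left ⇒ in A — A clean, B clean
t=8 Right ⇒ in B — A clean, B clean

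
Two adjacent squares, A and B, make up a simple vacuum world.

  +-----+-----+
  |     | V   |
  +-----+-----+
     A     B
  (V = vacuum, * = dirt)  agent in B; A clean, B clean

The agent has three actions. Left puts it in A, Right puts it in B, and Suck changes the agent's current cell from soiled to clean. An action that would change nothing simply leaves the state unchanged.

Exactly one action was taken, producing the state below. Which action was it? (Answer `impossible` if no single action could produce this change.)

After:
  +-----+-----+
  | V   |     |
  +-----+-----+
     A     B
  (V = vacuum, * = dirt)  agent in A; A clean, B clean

Left

try  Left: <A|clean|clean>  ← match
try Right: <B|clean|clean>
try  Suck: <B|clean|clean>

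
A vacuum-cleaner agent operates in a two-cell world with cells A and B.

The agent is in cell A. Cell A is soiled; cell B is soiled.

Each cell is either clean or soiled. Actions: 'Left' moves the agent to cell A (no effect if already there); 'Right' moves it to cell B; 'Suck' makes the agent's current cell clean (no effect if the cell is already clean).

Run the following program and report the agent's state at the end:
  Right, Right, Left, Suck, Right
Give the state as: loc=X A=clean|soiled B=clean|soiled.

[1] after Right: loc=B A=soiled B=soiled
[2] after Right: loc=B A=soiled B=soiled
[3] after Left: loc=A A=soiled B=soiled
[4] after Suck: loc=A A=clean B=soiled
[5] after Right: loc=B A=clean B=soiled

loc=B A=clean B=soiled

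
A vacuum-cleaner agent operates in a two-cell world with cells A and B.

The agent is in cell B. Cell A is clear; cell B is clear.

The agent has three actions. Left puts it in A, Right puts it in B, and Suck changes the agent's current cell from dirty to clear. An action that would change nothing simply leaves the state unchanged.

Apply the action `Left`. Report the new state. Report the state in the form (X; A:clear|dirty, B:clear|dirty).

(A; A:clear, B:clear)

start: (B; A:clear, B:clear)
t=1 Left ⇒ (A; A:clear, B:clear)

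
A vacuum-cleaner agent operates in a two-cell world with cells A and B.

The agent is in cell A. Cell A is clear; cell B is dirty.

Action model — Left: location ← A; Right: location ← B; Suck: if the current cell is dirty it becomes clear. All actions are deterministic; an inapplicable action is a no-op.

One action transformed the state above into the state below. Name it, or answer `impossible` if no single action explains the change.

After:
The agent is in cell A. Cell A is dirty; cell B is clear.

try  Left: <A|clear|dirty>
try Right: <B|clear|dirty>
try  Suck: <A|clear|dirty>
no single action produces the after-state

impossible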